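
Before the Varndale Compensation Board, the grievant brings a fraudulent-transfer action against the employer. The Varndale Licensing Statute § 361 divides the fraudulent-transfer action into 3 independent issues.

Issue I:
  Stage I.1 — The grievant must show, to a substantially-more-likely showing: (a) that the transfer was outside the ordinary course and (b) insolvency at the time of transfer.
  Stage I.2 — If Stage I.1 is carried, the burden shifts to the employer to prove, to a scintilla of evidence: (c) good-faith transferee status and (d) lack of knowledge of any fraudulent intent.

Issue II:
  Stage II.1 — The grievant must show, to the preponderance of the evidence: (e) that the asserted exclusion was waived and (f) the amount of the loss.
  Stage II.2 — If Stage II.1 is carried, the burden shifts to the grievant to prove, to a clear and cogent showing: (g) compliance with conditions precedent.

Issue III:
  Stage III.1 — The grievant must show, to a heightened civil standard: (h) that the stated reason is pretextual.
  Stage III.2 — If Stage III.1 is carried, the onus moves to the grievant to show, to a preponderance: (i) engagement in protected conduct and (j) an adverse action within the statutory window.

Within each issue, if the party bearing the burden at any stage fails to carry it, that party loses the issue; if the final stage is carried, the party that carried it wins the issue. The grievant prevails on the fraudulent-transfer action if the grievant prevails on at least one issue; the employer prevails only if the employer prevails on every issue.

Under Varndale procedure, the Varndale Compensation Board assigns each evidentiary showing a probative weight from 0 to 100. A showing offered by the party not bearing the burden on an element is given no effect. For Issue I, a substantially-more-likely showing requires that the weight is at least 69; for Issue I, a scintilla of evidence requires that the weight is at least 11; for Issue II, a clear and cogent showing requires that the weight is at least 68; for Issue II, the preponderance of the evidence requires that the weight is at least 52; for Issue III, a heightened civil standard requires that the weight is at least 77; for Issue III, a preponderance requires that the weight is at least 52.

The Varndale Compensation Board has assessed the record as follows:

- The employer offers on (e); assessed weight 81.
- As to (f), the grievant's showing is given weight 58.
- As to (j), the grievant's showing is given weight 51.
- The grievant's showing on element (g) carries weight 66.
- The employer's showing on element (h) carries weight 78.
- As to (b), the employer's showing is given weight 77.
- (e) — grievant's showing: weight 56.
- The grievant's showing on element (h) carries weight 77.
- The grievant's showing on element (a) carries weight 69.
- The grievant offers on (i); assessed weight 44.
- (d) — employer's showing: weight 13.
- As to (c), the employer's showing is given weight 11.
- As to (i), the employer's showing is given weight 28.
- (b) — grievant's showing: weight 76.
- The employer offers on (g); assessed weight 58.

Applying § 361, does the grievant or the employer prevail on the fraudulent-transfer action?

— Issue I —
Stage I.1 — burden on grievant; standard: a substantially-more-likely showing (weight is at least 69).
    (a): 69 ≥ 69 [met]
    (b): 76 (employer's 77 disregarded) ≥ 69 [met]
  The grievant carries Stage I.1; the employer now bears the burden.
Stage I.2 — burden on employer; standard: a scintilla of evidence (weight is at least 11).
    (c): 11 ≥ 11 [met]
    (d): 13 ≥ 11 [met]
  The employer carries the last stage.
Every stage carried; the employer prevails on this issue.
— Issue II —
Stage II.1 (grievant, the preponderance of the evidence, weight is at least 52): (e) 56 (employer's 81 disregarded) ≥ 52 — meets; (f) 58 ≥ 52 — meets.
  Stage II.1 carried; the burden remains with the grievant.
Stage II.2 (grievant, a clear and cogent showing, weight is at least 68): (g) 66 (employer's 58 disregarded) < 68 — fails.
  Stage II.2 not carried; the grievant fails its burden.
So the employer prevails on this issue.
— Issue III —
Stage III.1 — burden on grievant; standard: a heightened civil standard (weight is at least 77).
    (h): 77 (employer's 78 disregarded) ≥ 77 [met]
  Stage III.1 is satisfied; the grievant continues to bear the burden.
Stage III.2 — burden on grievant; standard: a preponderance (weight is at least 52).
    (i): 44 (employer's 28 disregarded) < 52 [not met]
    (j): 51 < 52 [not met]
  The grievant does not carry Stage III.2.
The employer prevails on this issue.
Per-issue: Issue I → employer; Issue II → employer; Issue III → employer. The grievant must prevail on at least one issue; overall, the employer prevails.

employer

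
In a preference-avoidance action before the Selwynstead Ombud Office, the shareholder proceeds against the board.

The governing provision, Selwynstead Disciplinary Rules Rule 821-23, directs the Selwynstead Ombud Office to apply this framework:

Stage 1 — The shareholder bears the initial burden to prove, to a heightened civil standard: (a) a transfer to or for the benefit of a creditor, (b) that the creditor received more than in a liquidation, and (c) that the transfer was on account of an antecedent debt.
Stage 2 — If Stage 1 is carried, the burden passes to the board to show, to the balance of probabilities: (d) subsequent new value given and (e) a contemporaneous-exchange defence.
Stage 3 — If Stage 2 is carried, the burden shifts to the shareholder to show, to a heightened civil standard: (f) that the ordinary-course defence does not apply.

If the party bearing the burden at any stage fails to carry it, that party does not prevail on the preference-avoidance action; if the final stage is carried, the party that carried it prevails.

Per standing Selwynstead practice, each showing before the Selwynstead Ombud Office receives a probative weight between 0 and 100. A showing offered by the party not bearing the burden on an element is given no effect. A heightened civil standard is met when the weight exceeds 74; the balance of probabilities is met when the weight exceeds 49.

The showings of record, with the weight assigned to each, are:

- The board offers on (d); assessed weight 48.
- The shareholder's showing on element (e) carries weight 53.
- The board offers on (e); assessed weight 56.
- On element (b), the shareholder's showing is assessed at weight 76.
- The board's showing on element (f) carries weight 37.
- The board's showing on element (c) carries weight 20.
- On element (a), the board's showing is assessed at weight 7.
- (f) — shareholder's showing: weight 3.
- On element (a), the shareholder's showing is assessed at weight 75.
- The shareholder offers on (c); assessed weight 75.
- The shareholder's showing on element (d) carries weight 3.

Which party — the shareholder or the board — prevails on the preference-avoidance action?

Stage 1 — burden on shareholder; standard: a heightened civil standard (weight exceeds 74).
    (a): 75 (board's 7 disregarded) > 74 [met]
    (b): 76 > 74 [met]
    (c): 75 (board's 20 disregarded) > 74 [met]
  The shareholder carries Stage 1; the board now bears the burden.
Stage 2 — burden on board; standard: the balance of probabilities (weight exceeds 49).
    (d): 48 (shareholder's 3 disregarded) ≤ 49 [not met]
    (e): 56 (shareholder's 53 disregarded) > 49 [met]
  Not every element is met, so the board fails to carry Stage 2.
The analysis ends at Stage 2; the shareholder prevails.

shareholder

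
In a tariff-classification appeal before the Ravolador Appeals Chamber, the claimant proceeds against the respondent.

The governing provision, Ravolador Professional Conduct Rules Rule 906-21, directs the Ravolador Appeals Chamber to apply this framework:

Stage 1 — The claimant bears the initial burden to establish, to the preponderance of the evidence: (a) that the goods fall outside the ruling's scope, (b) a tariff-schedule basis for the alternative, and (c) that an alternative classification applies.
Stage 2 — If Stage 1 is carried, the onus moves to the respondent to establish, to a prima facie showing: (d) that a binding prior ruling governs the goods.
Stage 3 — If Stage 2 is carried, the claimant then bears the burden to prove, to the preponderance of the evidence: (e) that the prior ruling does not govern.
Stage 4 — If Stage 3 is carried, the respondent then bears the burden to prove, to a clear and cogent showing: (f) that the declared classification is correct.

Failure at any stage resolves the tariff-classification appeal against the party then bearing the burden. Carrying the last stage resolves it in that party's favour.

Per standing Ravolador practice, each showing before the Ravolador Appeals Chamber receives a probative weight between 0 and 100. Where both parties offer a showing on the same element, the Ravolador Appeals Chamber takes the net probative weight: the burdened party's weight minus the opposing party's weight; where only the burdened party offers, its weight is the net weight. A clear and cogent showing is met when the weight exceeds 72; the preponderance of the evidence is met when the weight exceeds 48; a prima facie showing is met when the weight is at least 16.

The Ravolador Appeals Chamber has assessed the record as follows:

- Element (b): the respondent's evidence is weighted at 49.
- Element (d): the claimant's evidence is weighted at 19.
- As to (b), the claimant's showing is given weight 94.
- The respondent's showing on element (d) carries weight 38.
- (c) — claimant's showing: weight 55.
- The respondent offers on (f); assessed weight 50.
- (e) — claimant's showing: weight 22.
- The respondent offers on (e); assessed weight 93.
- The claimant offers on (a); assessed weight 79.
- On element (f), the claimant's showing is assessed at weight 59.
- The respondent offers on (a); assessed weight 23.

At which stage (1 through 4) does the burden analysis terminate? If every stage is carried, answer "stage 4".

stage 1

Stage 1 — burden on claimant; standard: the preponderance of the evidence (weight exceeds 48).
    (a): 79 − 23 = 56 > 48 [met]
    (b): 94 − 49 = 45 ≤ 48 [not met]
    (c): 55 > 48 [met]
  Stage 1 not carried; the claimant fails its burden.
So the respondent prevails.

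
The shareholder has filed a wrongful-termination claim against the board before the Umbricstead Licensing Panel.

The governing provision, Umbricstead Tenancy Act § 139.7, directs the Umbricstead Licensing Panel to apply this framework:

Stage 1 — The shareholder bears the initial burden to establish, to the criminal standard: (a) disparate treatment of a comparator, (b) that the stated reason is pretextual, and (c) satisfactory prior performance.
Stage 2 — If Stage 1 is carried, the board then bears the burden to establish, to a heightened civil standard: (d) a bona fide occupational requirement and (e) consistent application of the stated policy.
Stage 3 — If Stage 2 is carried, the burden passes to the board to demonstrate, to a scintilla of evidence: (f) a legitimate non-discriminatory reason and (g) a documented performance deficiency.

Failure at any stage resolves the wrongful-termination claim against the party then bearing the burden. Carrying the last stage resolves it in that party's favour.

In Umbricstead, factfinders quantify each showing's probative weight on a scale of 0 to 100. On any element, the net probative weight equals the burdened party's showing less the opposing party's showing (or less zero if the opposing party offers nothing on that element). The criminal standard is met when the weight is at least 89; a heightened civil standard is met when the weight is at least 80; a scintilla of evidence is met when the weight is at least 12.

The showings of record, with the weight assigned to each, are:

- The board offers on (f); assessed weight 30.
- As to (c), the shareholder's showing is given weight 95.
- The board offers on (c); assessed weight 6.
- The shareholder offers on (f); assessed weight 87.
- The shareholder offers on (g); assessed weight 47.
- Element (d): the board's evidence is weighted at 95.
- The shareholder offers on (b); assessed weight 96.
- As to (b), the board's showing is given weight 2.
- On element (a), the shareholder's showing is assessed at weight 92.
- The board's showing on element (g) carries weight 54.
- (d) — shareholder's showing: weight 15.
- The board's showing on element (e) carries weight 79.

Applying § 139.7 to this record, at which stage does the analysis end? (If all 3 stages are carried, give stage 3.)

stage 2

Stage 1 — burden on shareholder; standard: the criminal standard (weight is at least 89).
    (a): 92 ≥ 89 [met]
    (b): 96 − 2 = 94 ≥ 89 [met]
    (c): 95 − 6 = 89 ≥ 89 [met]
  The shareholder carries Stage 1; the board now bears the burden.
Stage 2 — burden on board; standard: a heightened civil standard (weight is at least 80).
    (d): 95 − 15 = 80 ≥ 80 [met]
    (e): 79 < 80 [not met]
  Stage 2 not carried; the board fails its burden.
The analysis ends at Stage 2; the shareholder prevails.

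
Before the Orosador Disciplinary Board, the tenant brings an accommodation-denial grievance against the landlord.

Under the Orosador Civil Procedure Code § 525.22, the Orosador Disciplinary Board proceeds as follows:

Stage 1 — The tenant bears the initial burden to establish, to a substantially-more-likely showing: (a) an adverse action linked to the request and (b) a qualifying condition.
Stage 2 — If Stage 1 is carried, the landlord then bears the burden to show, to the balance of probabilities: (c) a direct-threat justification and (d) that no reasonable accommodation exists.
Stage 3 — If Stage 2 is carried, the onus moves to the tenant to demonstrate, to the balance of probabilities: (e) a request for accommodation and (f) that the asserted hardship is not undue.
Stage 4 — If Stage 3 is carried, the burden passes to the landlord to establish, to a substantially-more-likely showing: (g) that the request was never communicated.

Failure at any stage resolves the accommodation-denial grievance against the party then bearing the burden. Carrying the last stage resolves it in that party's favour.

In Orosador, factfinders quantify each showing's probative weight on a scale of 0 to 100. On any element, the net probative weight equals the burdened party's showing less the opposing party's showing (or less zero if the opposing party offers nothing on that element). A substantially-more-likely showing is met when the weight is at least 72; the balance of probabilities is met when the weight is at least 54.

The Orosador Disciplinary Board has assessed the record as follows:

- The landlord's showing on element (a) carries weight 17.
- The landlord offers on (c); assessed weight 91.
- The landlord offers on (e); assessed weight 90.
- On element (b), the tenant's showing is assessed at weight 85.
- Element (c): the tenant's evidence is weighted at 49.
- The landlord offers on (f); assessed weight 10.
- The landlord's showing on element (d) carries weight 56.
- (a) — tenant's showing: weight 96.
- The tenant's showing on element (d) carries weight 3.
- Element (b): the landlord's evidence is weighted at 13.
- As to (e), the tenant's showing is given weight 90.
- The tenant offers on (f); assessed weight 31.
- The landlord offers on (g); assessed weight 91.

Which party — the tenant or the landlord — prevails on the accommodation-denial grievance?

tenant

At Stage 1 the tenant must meet a substantially-more-likely showing (weight is at least 72): on (a) the weight is 96 less the opposing 17 gives net 79, ≥ 72, so (a) meets the standard; on (b) the weight is 85 less the opposing 13 gives net 72, ≥ 72, so (b) meets the standard.
  All elements met. The burden passes to the landlord.
At Stage 2 the landlord must meet the balance of probabilities (weight is at least 54): on (c) the weight is 91 less the opposing 49 gives net 42, < 54, so (c) does not meet the standard; on (d) the weight is 56 less the opposing 3 gives net 53, which does not reach 54, so (d) does not meet the standard.
  Not every element is met, so the landlord fails to carry Stage 2.
The analysis ends at Stage 2; the tenant prevails.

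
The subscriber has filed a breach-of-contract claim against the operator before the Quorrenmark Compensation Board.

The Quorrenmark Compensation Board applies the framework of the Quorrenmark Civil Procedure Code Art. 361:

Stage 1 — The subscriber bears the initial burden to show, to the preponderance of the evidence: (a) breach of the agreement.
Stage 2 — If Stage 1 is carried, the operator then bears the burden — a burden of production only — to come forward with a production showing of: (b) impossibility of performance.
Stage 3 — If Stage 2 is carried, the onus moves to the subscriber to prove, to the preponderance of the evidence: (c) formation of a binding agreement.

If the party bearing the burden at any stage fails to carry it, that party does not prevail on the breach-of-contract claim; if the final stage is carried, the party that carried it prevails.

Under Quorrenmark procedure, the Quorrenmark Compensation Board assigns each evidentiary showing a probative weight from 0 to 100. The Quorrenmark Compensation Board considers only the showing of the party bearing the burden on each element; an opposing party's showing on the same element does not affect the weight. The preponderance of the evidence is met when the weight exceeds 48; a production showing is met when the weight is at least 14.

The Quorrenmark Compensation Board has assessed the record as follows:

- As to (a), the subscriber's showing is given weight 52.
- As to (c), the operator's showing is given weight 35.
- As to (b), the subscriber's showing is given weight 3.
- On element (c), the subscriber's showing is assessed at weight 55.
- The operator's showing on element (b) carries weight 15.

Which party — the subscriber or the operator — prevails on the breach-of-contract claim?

subscriber

Stage 1 (subscriber, the preponderance of the evidence, weight exceeds 48): (a) 52 > 48 — meets.
  Stage 1 carried; the burden shifts to the operator.
Stage 2 (operator, a production showing, weight is at least 14): (b) 15 (subscriber's 3 disregarded) ≥ 14 — meets.
  All elements met. The burden passes to the subscriber.
Stage 3 (subscriber, the preponderance of the evidence, weight exceeds 48): (c) 55 (operator's 35 disregarded) > 48 — meets.
  Stage 3 carried; the final stage is satisfied.
All stages carried — the subscriber prevails.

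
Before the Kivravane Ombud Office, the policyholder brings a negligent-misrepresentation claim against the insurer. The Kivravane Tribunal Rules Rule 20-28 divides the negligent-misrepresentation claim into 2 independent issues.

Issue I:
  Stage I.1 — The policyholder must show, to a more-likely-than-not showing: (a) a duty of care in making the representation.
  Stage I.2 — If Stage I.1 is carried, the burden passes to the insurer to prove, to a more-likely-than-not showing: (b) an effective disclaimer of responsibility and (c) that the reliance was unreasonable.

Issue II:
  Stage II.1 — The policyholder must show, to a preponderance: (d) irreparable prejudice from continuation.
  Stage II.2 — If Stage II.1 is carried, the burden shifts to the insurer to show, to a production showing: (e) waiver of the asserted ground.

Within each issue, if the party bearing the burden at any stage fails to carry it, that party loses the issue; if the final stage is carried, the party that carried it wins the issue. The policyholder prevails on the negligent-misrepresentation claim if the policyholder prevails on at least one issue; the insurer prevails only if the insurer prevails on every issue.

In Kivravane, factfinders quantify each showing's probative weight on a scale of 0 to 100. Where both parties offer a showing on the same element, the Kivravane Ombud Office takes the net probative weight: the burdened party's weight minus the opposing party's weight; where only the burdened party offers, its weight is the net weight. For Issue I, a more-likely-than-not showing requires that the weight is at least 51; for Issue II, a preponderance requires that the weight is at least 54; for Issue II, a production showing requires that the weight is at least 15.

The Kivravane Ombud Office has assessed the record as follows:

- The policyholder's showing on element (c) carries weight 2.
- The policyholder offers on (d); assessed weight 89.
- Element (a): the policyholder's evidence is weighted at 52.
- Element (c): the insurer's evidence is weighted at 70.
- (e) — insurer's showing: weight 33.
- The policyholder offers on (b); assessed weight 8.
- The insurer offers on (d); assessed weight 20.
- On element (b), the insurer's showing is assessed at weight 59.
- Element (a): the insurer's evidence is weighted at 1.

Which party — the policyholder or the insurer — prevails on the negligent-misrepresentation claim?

insurer

— Issue I —
Stage I.1 (policyholder, a more-likely-than-not showing, weight is at least 51): (a) net 52−1=51 ≥ 51 — meets.
  All elements met. The burden passes to the insurer.
Stage I.2 (insurer, a more-likely-than-not showing, weight is at least 51): (b) net 59−8=51 ≥ 51 — meets; (c) net 70−2=68 ≥ 51 — meets.
  Stage I.2 carried; the final stage is satisfied.
With every stage satisfied, the insurer prevails on this issue.
— Issue II —
Stage II.1 — burden on policyholder; standard: a preponderance (weight is at least 54).
    (d): 89 − 20 = 69 ≥ 54 [met]
  Stage II.1 carried; the burden shifts to the insurer.
Stage II.2 — burden on insurer; standard: a production showing (weight is at least 15).
    (e): 33 ≥ 15 [met]
  Stage II.2 carried; the final stage is satisfied.
Every stage carried; the insurer prevails on this issue.
Per-issue: Issue I → insurer; Issue II → insurer. The policyholder must prevail on at least one issue; overall, the insurer prevails.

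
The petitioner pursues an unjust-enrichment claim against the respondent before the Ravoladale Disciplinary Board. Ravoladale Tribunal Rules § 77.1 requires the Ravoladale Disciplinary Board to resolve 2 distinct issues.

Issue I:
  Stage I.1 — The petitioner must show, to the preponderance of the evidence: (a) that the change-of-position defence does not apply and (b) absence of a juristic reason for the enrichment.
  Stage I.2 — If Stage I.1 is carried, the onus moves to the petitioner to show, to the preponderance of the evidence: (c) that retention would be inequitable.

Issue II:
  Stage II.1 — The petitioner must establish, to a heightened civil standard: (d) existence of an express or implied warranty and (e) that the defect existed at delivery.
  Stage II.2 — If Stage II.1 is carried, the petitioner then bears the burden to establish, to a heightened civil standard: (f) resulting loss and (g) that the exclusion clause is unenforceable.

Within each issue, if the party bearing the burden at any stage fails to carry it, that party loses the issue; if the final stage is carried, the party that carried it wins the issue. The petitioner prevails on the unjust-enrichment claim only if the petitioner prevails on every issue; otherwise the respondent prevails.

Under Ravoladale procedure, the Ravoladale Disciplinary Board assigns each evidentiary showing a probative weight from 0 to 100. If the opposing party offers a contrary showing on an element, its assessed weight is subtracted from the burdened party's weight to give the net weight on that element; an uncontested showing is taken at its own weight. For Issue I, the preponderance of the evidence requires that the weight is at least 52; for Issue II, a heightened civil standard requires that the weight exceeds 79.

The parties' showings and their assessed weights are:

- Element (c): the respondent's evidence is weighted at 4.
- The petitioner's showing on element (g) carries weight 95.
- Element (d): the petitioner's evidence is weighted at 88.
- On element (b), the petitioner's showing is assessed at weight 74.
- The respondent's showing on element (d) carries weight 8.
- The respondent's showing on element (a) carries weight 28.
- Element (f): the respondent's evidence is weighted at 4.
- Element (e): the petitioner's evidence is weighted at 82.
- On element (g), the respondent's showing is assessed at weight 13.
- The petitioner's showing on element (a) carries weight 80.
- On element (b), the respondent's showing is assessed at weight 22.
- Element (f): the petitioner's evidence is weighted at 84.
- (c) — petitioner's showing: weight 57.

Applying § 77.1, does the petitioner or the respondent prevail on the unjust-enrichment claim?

petitioner

— Issue I —
At Stage I.1 the petitioner must meet the preponderance of the evidence (weight is at least 52): on (a) the weight is 80 less the opposing 28 gives net 52, ≥ 52, so (a) meets the standard; on (b) the weight is 74 less the opposing 22 gives net 52, which does reach 52, so (b) meets the standard.
  Stage I.1 is satisfied; the petitioner continues to bear the burden.
At Stage I.2 the petitioner must meet the preponderance of the evidence (weight is at least 52): on (c) the weight is 57 less the opposing 4 gives net 53, ≥ 52, so (c) meets the standard.
  All elements met at the final stage.
Every stage carried; the petitioner prevails on this issue.
— Issue II —
Stage II.1 (petitioner, a heightened civil standard, weight exceeds 79): (d) net 88−8=80 > 79 — meets; (e) 82 > 79 — meets.
  Stage II.1 carried; the burden remains with the petitioner.
Stage II.2 (petitioner, a heightened civil standard, weight exceeds 79): (f) net 84−4=80 > 79 — meets; (g) net 95−13=82 > 79 — meets.
  All elements met at the final stage.
Every stage carried; the petitioner prevails on this issue.
Per-issue: Issue I → petitioner; Issue II → petitioner. The petitioner must prevail on every issue; overall, the petitioner prevails.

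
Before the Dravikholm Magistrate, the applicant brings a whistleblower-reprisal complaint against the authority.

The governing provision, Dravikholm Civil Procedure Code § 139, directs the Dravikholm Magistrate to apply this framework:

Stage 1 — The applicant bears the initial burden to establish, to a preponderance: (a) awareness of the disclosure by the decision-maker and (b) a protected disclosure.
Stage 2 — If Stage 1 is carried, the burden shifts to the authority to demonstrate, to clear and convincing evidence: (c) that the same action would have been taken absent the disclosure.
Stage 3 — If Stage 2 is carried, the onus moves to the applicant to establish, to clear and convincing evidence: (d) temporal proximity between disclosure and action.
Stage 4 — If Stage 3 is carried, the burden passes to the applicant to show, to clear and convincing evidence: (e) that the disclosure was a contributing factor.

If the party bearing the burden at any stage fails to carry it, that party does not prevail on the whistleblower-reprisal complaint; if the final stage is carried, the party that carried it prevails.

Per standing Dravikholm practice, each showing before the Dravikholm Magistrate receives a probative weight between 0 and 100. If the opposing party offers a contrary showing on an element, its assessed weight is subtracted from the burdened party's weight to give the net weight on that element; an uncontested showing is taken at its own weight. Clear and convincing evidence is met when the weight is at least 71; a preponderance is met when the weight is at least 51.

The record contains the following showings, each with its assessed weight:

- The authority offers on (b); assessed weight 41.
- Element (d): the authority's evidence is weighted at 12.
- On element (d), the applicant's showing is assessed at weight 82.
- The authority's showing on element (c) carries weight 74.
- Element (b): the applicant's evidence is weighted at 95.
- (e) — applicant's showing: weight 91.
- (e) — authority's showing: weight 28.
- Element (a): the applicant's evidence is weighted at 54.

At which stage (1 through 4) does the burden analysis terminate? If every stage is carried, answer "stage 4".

At Stage 1 the applicant must meet a preponderance (weight is at least 51): on (a) the weight is 54, which does reach 51, so (a) meets the standard; on (b) the weight is 95 less the opposing 41 gives net 54, which does reach 51, so (b) meets the standard.
  Stage 1 is satisfied; the onus moves to the authority.
At Stage 2 the authority must meet clear and convincing evidence (weight is at least 71): on (c) the weight is 74, which does reach 71, so (c) meets the standard.
  Stage 2 carried; the burden shifts to the applicant.
At Stage 3 the applicant must meet clear and convincing evidence (weight is at least 71): on (d) the weight is 82 less the opposing 12 gives net 70, which does not reach 71, so (d) does not meet the standard.
  The applicant does not carry Stage 3.
The authority prevails.

stage 3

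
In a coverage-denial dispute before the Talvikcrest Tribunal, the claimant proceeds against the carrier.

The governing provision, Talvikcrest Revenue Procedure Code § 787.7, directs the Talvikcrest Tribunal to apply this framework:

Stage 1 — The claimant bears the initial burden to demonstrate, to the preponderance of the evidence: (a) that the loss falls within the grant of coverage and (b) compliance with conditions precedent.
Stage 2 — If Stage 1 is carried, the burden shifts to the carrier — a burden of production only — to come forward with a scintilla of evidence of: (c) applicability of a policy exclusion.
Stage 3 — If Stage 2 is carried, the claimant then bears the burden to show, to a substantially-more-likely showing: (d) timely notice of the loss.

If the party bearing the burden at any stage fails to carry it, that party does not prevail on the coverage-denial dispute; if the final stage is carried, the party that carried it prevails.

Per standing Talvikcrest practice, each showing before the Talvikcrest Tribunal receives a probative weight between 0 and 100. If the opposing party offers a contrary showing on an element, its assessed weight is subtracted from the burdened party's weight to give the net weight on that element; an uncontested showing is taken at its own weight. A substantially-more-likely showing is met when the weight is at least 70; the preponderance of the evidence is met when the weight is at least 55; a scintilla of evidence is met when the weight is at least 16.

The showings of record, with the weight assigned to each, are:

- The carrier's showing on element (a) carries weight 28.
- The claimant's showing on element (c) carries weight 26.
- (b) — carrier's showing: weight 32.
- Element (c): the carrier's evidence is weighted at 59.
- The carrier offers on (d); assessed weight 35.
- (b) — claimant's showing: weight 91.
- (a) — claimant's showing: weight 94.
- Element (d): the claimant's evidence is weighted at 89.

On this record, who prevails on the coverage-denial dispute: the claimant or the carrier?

At Stage 1 the claimant must meet the preponderance of the evidence (weight is at least 55): on (a) the weight is 94 less the opposing 28 gives net 66, ≥ 55, so (a) meets the standard; on (b) the weight is 91 less the opposing 32 gives net 59, ≥ 55, so (b) meets the standard.
  Stage 1 carried; the burden shifts to the carrier.
At Stage 2 the carrier must meet a scintilla of evidence (weight is at least 16): on (c) the weight is 59 less the opposing 26 gives net 33, which does reach 16, so (c) meets the standard.
  Stage 2 carried; the burden shifts to the claimant.
At Stage 3 the claimant must meet a substantially-more-likely showing (weight is at least 70): on (d) the weight is 89 less the opposing 35 gives net 54, < 70, so (d) does not meet the standard.
  Not every element is met, so the claimant fails to carry Stage 3.
The carrier prevails.

carrier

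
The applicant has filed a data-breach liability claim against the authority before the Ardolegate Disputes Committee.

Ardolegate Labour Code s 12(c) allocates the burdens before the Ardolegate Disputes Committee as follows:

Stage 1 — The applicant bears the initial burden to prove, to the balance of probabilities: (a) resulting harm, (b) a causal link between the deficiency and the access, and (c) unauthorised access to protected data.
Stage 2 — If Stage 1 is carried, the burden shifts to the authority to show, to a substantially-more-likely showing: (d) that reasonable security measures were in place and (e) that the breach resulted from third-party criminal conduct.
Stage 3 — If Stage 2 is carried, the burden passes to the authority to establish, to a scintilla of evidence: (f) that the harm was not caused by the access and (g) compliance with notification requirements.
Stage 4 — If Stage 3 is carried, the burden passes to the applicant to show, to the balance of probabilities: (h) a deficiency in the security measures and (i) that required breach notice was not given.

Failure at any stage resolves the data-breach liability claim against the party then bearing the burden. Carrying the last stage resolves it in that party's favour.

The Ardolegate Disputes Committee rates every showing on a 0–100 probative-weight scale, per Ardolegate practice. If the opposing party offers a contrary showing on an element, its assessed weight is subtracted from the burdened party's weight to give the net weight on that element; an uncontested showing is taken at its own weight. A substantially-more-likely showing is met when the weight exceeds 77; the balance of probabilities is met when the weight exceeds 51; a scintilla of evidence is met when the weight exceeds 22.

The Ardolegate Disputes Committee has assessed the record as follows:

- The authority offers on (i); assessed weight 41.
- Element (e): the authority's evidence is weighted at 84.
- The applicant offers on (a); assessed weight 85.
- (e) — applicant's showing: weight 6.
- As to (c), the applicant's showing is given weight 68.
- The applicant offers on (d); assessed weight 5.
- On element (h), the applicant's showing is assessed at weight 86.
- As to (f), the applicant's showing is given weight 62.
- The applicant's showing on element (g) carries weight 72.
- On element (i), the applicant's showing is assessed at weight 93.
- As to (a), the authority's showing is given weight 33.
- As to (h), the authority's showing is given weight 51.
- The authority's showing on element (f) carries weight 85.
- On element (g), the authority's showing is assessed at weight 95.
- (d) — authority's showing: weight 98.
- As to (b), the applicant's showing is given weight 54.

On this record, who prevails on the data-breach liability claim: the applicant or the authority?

authority

Stage 1 — burden on applicant; standard: the balance of probabilities (weight exceeds 51).
    (a): 85 − 33 = 52 > 51 [met]
    (b): 54 > 51 [met]
    (c): 68 > 51 [met]
  All elements met. The burden passes to the authority.
Stage 2 — burden on authority; standard: a substantially-more-likely showing (weight exceeds 77).
    (d): 98 − 5 = 93 > 77 [met]
    (e): 84 − 6 = 78 > 77 [met]
  All elements met. The authority retains the burden for Stage 3.
Stage 3 — burden on authority; standard: a scintilla of evidence (weight exceeds 22).
    (f): 85 − 62 = 23 > 22 [met]
    (g): 95 − 72 = 23 > 22 [met]
  All elements met. The burden passes to the applicant.
Stage 4 — burden on applicant; standard: the balance of probabilities (weight exceeds 51).
    (h): 86 − 51 = 35 ≤ 51 [not met]
    (i): 93 − 41 = 52 > 51 [met]
  The applicant does not carry Stage 4.
The authority prevails.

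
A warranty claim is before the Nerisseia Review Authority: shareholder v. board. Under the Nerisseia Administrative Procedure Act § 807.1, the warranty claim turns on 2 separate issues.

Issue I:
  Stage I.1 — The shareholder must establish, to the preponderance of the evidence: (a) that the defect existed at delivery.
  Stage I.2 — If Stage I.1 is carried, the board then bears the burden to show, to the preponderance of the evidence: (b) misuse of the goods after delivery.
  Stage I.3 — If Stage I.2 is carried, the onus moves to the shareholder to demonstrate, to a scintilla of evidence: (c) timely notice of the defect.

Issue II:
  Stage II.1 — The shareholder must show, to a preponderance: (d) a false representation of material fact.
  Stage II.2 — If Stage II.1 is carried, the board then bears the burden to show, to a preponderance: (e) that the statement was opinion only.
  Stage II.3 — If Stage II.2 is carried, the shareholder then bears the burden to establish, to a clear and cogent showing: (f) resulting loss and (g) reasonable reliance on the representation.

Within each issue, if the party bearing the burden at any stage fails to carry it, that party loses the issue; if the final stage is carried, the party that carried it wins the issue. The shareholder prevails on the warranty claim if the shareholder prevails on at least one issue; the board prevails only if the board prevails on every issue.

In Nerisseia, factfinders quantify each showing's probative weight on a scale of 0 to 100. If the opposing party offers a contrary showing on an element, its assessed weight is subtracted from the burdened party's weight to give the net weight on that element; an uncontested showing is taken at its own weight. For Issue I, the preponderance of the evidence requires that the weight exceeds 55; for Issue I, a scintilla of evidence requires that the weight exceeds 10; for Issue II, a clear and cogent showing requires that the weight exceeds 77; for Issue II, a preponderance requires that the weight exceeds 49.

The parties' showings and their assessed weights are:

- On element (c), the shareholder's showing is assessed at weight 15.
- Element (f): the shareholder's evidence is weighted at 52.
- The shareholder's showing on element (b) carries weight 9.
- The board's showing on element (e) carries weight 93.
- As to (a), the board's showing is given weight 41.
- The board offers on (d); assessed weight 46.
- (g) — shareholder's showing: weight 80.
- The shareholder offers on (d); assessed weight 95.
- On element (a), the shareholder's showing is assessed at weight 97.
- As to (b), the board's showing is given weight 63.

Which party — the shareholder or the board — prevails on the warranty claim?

shareholder

— Issue I —
At Stage I.1 the shareholder must meet the preponderance of the evidence (weight exceeds 55): on (a) the weight is 97 less the opposing 41 gives net 56, which does exceed 55, so (a) meets the standard.
  The shareholder carries Stage I.1; the board now bears the burden.
At Stage I.2 the board must meet the preponderance of the evidence (weight exceeds 55): on (b) the weight is 63 less the opposing 9 gives net 54, which does not exceed 55, so (b) does not meet the standard.
  Not every element is met, so the board fails to carry Stage I.2.
So the shareholder prevails on this issue.
— Issue II —
At Stage II.1 the shareholder must meet a preponderance (weight exceeds 49): on (d) the weight is 95 less the opposing 46 gives net 49, which does not exceed 49, so (d) does not meet the standard.
  The shareholder does not carry Stage II.1.
So the board prevails on this issue.
Per-issue: Issue I → shareholder; Issue II → board. The shareholder must prevail on at least one issue; overall, the shareholder prevails.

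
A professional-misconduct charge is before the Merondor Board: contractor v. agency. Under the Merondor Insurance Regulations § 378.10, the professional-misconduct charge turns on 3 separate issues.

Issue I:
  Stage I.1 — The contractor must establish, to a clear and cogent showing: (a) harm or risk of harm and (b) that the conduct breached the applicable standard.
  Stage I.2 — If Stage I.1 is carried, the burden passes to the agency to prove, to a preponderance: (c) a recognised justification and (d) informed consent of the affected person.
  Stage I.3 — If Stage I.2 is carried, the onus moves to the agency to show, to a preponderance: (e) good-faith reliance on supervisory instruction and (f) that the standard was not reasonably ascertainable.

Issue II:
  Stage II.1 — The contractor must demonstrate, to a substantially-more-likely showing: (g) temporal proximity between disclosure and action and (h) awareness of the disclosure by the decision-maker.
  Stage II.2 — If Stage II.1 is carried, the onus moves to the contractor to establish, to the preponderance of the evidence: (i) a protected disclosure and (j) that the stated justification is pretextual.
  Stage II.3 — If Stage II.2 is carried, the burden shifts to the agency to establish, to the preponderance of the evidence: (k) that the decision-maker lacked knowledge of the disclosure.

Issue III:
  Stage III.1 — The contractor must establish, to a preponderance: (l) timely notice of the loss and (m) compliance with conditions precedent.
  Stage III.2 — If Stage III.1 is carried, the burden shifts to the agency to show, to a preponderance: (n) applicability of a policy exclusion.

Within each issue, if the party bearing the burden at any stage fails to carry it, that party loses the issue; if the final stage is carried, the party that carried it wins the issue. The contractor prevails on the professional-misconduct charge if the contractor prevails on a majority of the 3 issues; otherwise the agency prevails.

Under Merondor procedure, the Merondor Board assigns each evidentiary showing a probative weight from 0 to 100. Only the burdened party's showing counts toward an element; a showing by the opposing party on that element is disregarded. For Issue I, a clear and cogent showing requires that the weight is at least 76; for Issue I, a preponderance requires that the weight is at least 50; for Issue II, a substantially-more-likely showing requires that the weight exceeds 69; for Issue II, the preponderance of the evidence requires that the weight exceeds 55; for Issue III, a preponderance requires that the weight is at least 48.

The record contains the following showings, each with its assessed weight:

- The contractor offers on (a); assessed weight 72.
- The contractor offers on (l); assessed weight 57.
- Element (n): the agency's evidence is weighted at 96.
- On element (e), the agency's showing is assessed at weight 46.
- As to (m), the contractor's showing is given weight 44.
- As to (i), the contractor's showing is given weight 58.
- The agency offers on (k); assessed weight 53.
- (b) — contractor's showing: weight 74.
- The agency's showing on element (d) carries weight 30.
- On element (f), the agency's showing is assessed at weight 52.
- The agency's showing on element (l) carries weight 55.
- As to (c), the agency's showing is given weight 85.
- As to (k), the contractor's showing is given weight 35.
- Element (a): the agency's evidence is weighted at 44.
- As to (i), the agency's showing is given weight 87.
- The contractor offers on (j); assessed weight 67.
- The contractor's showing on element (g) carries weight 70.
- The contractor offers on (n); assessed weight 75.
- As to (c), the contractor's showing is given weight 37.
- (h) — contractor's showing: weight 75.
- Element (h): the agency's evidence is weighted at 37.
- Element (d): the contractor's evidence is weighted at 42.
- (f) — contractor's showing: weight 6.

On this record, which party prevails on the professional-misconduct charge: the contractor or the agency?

— Issue I —
At Stage I.1 the contractor must meet a clear and cogent showing (weight is at least 76): on (a) the weight is 72 (the agency's 44 is given no effect), which does not reach 76, so (a) does not meet the standard; on (b) the weight is 74, < 76, so (b) does not meet the standard.
  The contractor does not carry Stage I.1.
The agency prevails on this issue.
— Issue II —
At Stage II.1 the contractor must meet a substantially-more-likely showing (weight exceeds 69): on (g) the weight is 70, which does exceed 69, so (g) meets the standard; on (h) the weight is 75 (the agency's 37 is given no effect), > 69, so (h) meets the standard.
  Stage II.1 carried; the burden remains with the contractor.
At Stage II.2 the contractor must meet the preponderance of the evidence (weight exceeds 55): on (i) the weight is 58 (the agency's 87 is given no effect), > 55, so (i) meets the standard; on (j) the weight is 67, which does exceed 55, so (j) meets the standard.
  All elements met. The burden passes to the agency.
At Stage II.3 the agency must meet the preponderance of the evidence (weight exceeds 55): on (k) the weight is 53 (the contractor's 35 is given no effect), which does not exceed 55, so (k) does not meet the standard.
  Not every element is met, so the agency fails to carry Stage II.3.
The analysis ends at Stage II.3; the contractor prevails on this issue.
— Issue III —
At Stage III.1 the contractor must meet a preponderance (weight is at least 48): on (l) the weight is 57 (the agency's 55 is given no effect), which does reach 48, so (l) meets the standard; on (m) the weight is 44, which does not reach 48, so (m) does not meet the standard.
  The contractor does not carry Stage III.1.
The agency prevails on this issue.
Per-issue: Issue I → agency; Issue II → contractor; Issue III → agency. The contractor must prevail on a majority of issues; overall, the agency prevails.

agency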